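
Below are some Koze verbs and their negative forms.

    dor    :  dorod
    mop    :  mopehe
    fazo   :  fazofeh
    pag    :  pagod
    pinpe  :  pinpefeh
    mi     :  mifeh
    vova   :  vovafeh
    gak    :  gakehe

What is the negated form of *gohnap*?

The alternation tracks the final sound of the stem — -ehe when the stem ends in a voiceless consonant (*mop*, *gak*); -od when the stem ends in a voiced consonant (*dor*, *pag*); -feh when the stem ends in a vowel (*fazo*, *pinpe*, *mi*, *vova*).
Since the final sound of *gohnap* is /p/ (a voiceless consonant), it takes -ehe, giving *gohnapehe*.

gohnapehe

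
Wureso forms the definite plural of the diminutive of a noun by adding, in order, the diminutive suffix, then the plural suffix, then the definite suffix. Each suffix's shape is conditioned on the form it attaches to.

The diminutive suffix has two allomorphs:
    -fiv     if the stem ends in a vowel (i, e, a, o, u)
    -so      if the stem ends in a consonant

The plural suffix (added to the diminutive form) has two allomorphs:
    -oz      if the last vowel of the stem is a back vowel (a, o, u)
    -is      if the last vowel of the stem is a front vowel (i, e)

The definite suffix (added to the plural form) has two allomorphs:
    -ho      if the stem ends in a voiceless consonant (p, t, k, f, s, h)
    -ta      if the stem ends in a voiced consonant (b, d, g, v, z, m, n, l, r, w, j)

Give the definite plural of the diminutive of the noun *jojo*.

jojofivisho

*jojo*: final sound = /o/, a vowel → -fiv → *jojofiv*.
The diminutive form *jojofiv* — last vowel /i/ (a front vowel) → -is → *jojofivis*.
The plural form *jojofivis* — final consonant /s/ (voiceless) → -ho → *jojofivisho*.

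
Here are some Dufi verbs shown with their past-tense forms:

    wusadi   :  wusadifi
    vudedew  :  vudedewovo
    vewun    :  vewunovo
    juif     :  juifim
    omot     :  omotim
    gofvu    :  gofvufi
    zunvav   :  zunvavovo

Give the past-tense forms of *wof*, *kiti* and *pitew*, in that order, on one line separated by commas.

wofim, kitifi, pitewovo

The suffix is conditioned by the final sound: -im when the stem ends in a voiceless consonant (*juif*, *omot*); -ovo when the stem ends in a voiced consonant (*vudedew*, *vewun*, *zunvav*); -fi when the stem ends in a vowel (*wusadi*, *gofvu*).
The final sound of *wof* is /f/, which is a voiceless consonant, so the suffix is -im, giving *wofim*.
The final sound of *kiti* is /i/, which is a vowel, so the suffix is -fi, giving *kitifi*.
Since the final sound of *pitew* is /w/ (a voiced consonant), it takes -ovo, giving *pitewovo*.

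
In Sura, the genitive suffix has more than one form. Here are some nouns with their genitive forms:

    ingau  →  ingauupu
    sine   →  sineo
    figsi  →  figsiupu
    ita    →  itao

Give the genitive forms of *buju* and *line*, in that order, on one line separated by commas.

The alternation tracks the last vowel of the stem — -upu when the last vowel of the stem is a high vowel (*ingau*, *figsi*); -o when the last vowel of the stem is a non-high vowel (*sine*, *ita*).
The last vowel of *buju* is /u/, which is a high vowel, so the suffix is -upu, giving *bujuupu*.
Since the last vowel of *line* is /e/ (a non-high vowel), it takes -o, giving *lineo*.

bujuupu, lineo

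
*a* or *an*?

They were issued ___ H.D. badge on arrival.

an

The indefinite article is chosen by the initial *sound* of the following word, not its spelling.
The initialism *H.D.* is read letter by letter; the first letter, H, is pronounced /eɪtʃ/, which begins with a vowel sound.
So the article is *an*: They were issued an H.D. badge on arrival.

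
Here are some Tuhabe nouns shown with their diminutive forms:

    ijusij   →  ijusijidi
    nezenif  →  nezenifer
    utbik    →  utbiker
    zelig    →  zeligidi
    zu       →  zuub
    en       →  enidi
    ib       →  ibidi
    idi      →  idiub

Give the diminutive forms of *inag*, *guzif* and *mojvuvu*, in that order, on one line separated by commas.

The alternation tracks the final sound of the stem — -er when the stem ends in a voiceless consonant (*nezenif*, *utbik*); -idi when the stem ends in a voiced consonant (*ijusij*, *zelig*, *en*, *ib*); -ub when the stem ends in a vowel (*zu*, *idi*).
*inag*: final sound = /g/, a voiced consonant → -idi → *inagidi*.
*guzif*: final sound = /f/, a voiceless consonant → -er → *guzifer*.
*mojvuvu*: final sound = /u/, a vowel → -ub → *mojvuvuub*.

inagidi, guzifer, mojvuvuub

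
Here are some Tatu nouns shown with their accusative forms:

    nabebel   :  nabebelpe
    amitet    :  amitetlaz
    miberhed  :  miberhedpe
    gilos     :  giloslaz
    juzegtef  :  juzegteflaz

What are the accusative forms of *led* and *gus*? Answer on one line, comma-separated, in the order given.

The suffix is conditioned by the final consonant: -laz when the stem ends in a voiceless consonant (*amitet*, *gilos*, *juzegtef*); -pe when the stem ends in a voiced consonant (*nabebel*, *miberhed*).
*led*: final consonant = /d/, voiced → -pe → *ledpe*.
*gus* — final consonant /s/ (voiceless) → -laz → *guslaz*.

ledpe, guslaz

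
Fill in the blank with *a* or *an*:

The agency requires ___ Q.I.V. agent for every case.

The indefinite article is chosen by the initial *sound* of the following word, not its spelling.
The initialism *Q.I.V.* is read letter by letter; the first letter, Q, is pronounced /kjuː/, which begins with a consonant sound.
So the article is *a*: The agency requires a Q.I.V. agent for every case.

a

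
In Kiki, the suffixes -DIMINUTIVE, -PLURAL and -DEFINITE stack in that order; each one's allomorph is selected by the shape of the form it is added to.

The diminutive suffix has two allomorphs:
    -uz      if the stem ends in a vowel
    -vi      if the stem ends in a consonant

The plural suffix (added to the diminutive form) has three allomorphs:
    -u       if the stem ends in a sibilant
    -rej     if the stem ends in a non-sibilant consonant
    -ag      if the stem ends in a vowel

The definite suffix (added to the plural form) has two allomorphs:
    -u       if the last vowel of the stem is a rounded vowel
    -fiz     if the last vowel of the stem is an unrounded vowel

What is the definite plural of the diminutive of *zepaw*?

zepawviagfiz

*zepaw*: final sound = /w/, a consonant → -vi → *zepawvi*.
The final sound of the diminutive form *zepawvi* is /i/, which is a vowel, so the plural suffix is -ag, giving *zepawviag*.
The last vowel of the plural form *zepawviag* is /a/, which is an unrounded vowel, so the definite suffix is -fiz, giving *zepawviagfiz*.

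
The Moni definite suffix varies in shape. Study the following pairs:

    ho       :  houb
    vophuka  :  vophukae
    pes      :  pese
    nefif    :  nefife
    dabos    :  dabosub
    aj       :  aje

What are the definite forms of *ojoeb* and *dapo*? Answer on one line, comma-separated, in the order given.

Looking at the last vowel of each stem: -ub when the last vowel of the stem is a rounded vowel (*ho*, *dabos*); -e when the last vowel of the stem is an unrounded vowel (*vophuka*, *pes*, *nefif*, *aj*).
The last vowel of *ojoeb* is /e/, which is an unrounded vowel, so the suffix is -e, giving *ojoebe*.
Since the last vowel of *dapo* is /o/ (a rounded vowel), it takes -ub, giving *dapoub*.

ojoebe, dapoub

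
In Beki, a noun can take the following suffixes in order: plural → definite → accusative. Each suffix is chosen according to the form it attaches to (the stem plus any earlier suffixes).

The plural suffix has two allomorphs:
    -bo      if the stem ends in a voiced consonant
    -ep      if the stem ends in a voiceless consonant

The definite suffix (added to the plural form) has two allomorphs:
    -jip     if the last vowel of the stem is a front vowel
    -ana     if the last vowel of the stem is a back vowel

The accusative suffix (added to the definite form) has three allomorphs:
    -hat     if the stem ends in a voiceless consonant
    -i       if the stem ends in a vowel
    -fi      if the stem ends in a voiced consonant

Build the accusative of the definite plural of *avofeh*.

*avofeh* — final consonant /h/ (voiceless) → -ep → *avofehep*.
The plural form *avofehep*: last vowel = /e/, a front vowel → -jip → *avofehepjip*.
The final sound of the definite form *avofehepjip* is /p/, which is a voiceless consonant, so the accusative suffix is -hat, giving *avofehepjiphat*.

avofehepjiphat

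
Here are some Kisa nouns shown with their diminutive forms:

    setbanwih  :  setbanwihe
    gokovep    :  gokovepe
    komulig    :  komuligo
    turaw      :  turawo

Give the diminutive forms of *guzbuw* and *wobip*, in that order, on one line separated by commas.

The alternation tracks the final consonant of the stem — -e when the stem ends in a voiceless consonant (*setbanwih*, *gokovep*); -o when the stem ends in a voiced consonant (*komulig*, *turaw*).
*guzbuw* — final consonant /w/ (voiced) → -o → *guzbuwo*.
*wobip*: final consonant = /p/, voiceless → -e → *wobipe*.

guzbuwo, wobipe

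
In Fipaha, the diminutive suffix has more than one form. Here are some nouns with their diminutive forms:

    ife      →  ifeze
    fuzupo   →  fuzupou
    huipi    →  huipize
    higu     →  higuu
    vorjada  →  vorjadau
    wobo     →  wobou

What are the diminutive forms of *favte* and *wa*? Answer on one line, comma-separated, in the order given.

favteze, wau

Looking at the last vowel of each stem: -ze when the last vowel of the stem is a front vowel (*ife*, *huipi*); -u when the last vowel of the stem is a back vowel (*fuzupo*, *higu*, *vorjada*, *wobo*).
Since the last vowel of *favte* is /e/ (a front vowel), it takes -ze, giving *favteze*.
*wa* — last vowel /a/ (a back vowel) → -u → *wau*.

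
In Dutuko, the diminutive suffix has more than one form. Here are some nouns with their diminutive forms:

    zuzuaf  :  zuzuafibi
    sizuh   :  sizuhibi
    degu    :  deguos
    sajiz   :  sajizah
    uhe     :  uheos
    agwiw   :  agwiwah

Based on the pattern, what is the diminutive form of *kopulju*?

kopuljuos

The suffix is conditioned by the final sound: -ibi when the stem ends in a voiceless consonant (*zuzuaf*, *sizuh*); -ah when the stem ends in a voiced consonant (*sajiz*, *agwiw*); -os when the stem ends in a vowel (*degu*, *uhe*).
The final sound of *kopulju* is /u/, which is a vowel, so the suffix is -os, giving *kopuljuos*.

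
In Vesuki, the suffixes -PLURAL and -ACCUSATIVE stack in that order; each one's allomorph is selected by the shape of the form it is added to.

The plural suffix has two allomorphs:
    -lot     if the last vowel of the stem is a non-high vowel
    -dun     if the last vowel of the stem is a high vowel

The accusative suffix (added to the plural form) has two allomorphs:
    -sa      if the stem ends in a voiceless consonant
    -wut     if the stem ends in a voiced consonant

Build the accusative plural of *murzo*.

*murzo*: last vowel = /o/, a non-high vowel → -lot → *murzolot*.
The plural form *murzolot* — final consonant /t/ (voiceless) → -sa → *murzolotsa*.

murzolotsa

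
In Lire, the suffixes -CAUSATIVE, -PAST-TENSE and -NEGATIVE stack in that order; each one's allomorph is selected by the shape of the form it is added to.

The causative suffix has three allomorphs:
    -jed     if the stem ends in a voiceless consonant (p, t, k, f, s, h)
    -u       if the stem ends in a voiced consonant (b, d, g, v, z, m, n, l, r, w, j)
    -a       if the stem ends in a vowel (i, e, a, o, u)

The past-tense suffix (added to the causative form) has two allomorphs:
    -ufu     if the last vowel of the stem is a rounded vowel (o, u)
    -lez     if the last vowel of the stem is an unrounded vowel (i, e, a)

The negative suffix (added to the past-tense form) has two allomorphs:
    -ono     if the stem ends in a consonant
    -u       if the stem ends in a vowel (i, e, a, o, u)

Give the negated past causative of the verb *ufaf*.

ufafjedlezono

*ufaf* — final sound /f/ (a voiceless consonant) → -jed → *ufafjed*.
The causative form *ufafjed*: last vowel = /e/, an unrounded vowel → -lez → *ufafjedlez*.
The final sound of the past-tense form *ufafjedlez* is /z/, which is a consonant, so the negative suffix is -ono, giving *ufafjedlezono*.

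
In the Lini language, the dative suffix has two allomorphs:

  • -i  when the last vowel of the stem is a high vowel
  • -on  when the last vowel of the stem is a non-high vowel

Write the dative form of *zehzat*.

*zehzat* — last vowel /a/ (a non-high vowel) → -on → *zehzaton*.

zehzaton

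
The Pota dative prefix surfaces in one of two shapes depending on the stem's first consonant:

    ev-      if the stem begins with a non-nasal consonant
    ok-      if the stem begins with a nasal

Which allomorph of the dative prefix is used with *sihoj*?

ev-

The first consonant of *sihoj* is /s/, which is non-nasal, so the prefix is ev-.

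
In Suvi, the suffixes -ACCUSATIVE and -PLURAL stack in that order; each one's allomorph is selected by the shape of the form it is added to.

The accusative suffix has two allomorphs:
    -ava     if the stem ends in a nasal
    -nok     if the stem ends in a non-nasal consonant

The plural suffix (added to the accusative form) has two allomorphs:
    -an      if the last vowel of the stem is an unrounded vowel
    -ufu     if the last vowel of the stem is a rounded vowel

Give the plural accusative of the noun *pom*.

pomavaan

*pom*: final consonant = /m/, a nasal → -ava → *pomava*.
The accusative form *pomava*: last vowel = /a/, an unrounded vowel → -an → *pomavaan*.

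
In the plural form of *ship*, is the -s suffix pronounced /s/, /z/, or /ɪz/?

/s/

The stem *ship* ends in a voiceless non-sibilant consonant.
The plural suffix surfaces as /ɪz/ after sibilants, /s/ after other voiceless consonants, and /z/ after other voiced sounds.
So the plural -s on *ship* is pronounced /s/.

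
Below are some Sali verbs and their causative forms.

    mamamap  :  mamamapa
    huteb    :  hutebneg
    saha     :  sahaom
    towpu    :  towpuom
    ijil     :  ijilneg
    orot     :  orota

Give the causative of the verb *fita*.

Looking at the final sound of each stem: -a when the stem ends in a voiceless consonant (*mamamap*, *orot*); -neg when the stem ends in a voiced consonant (*huteb*, *ijil*); -om when the stem ends in a vowel (*saha*, *towpu*).
*fita*: final sound = /a/, a vowel → -om → *fitaom*.

fitaom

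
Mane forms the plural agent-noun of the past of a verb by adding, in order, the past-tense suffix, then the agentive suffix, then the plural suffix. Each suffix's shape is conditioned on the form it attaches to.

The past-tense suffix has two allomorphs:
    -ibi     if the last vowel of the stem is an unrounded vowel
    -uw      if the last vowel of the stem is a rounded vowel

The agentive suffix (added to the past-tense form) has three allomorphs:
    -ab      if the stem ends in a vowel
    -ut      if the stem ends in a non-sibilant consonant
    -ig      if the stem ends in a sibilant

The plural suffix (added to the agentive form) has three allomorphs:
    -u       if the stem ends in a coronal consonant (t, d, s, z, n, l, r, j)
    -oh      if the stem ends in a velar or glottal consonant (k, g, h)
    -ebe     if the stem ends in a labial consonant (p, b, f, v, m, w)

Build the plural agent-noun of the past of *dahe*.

daheibiabebe

*dahe*: last vowel = /e/, an unrounded vowel → -ibi → *daheibi*.
The past-tense form *daheibi*: final sound = /i/, a vowel → -ab → *daheibiab*.
Since the final consonant of the agentive form *daheibiab* is /b/ (labial), it takes -ebe, giving *daheibiabebe*.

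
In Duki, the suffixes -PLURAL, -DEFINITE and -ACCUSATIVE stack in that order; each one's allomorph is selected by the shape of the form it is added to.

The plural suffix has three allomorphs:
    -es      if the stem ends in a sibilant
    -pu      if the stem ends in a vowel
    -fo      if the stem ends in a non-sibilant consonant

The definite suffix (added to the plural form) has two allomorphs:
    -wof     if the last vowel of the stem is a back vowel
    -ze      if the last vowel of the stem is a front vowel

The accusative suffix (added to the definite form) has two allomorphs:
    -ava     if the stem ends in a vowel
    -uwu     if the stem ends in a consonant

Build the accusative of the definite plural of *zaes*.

*zaes*: final sound = /s/, a sibilant → -es → *zaeses*.
The plural form *zaeses*: last vowel = /e/, a front vowel → -ze → *zaesesze*.
The definite form *zaesesze* — final sound /e/ (a vowel) → -ava → *zaeseszeava*.

zaeseszeava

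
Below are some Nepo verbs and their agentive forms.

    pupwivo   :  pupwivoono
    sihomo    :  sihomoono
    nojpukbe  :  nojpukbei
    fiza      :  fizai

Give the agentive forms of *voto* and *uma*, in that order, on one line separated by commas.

votoono, umai

The suffix is conditioned by the last vowel: -ono when the last vowel of the stem is a rounded vowel (*pupwivo*, *sihomo*); -i when the last vowel of the stem is an unrounded vowel (*nojpukbe*, *fiza*).
*voto*: last vowel = /o/, a rounded vowel → -ono → *votoono*.
*uma* — last vowel /a/ (an unrounded vowel) → -i → *umai*.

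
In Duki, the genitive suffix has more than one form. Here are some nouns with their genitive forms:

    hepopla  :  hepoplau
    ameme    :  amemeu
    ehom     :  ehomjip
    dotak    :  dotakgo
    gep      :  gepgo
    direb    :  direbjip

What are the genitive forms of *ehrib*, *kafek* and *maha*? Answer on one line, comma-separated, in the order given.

ehribjip, kafekgo, mahau

Looking at the final sound of each stem: -go when the stem ends in a voiceless consonant (*dotak*, *gep*); -jip when the stem ends in a voiced consonant (*ehom*, *direb*); -u when the stem ends in a vowel (*hepopla*, *ameme*).
Since the final sound of *ehrib* is /b/ (a voiced consonant), it takes -jip, giving *ehribjip*.
Since the final sound of *kafek* is /k/ (a voiceless consonant), it takes -go, giving *kafekgo*.
Since the final sound of *maha* is /a/ (a vowel), it takes -u, giving *mahau*.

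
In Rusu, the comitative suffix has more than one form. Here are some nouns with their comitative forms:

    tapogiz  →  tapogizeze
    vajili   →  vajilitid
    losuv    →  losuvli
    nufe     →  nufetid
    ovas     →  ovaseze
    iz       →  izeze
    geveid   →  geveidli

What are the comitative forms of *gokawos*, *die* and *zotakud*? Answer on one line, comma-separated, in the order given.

gokawoseze, dietid, zotakudli

The pattern is sibilance of the final sound: -eze when the stem ends in a sibilant (*tapogiz*, *ovas*, *iz*); -li when the stem ends in a non-sibilant consonant (*losuv*, *geveid*); -tid when the stem ends in a vowel (*vajili*, *nufe*).
Since the final sound of *gokawos* is /s/ (a sibilant), it takes -eze, giving *gokawoseze*.
*die*: final sound = /e/, a vowel → -tid → *dietid*.
Since the final sound of *zotakud* is /d/ (a non-sibilant consonant), it takes -li, giving *zotakudli*.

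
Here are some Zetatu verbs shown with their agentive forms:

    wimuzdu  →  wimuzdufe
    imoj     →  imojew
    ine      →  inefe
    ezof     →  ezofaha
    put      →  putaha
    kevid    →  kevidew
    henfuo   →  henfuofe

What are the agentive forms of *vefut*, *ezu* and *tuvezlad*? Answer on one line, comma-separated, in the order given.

vefutaha, ezufe, tuvezladew

The alternation tracks the final sound of the stem — -aha when the stem ends in a voiceless consonant (*ezof*, *put*); -ew when the stem ends in a voiced consonant (*imoj*, *kevid*); -fe when the stem ends in a vowel (*wimuzdu*, *ine*, *henfuo*).
Since the final sound of *vefut* is /t/ (a voiceless consonant), it takes -aha, giving *vefutaha*.
*ezu*: final sound = /u/, a vowel → -fe → *ezufe*.
Since the final sound of *tuvezlad* is /d/ (a voiced consonant), it takes -ew, giving *tuvezladew*.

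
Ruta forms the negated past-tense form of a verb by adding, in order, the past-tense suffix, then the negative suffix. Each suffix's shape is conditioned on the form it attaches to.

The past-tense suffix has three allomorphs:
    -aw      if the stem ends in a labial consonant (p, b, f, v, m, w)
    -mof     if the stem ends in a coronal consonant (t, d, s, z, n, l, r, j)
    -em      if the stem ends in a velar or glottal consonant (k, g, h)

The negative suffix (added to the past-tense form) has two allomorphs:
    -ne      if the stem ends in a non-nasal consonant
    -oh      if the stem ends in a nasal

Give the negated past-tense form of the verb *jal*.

jalmofne

*jal*: final consonant = /l/, coronal → -mof → *jalmof*.
The final consonant of the past-tense form *jalmof* is /f/, which is non-nasal, so the negative suffix is -ne, giving *jalmofne*.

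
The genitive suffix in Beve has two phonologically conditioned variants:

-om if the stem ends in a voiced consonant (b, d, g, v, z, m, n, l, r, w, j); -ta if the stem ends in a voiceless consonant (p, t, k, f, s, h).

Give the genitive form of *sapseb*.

The final consonant of *sapseb* is /b/, which is voiced, so the suffix is -om, giving *sapsebom*.

sapsebom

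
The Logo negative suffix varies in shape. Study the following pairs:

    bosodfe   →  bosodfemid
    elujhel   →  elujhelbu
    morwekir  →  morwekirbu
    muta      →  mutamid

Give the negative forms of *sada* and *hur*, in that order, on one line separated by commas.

The alternation tracks the final sound of the stem — -bu when the stem ends in a consonant (*elujhel*, *morwekir*); -mid when the stem ends in a vowel (*bosodfe*, *muta*).
Since the final sound of *sada* is /a/ (a vowel), it takes -mid, giving *sadamid*.
*hur*: final sound = /r/, a consonant → -bu → *hurbu*.

sadamid, hurbu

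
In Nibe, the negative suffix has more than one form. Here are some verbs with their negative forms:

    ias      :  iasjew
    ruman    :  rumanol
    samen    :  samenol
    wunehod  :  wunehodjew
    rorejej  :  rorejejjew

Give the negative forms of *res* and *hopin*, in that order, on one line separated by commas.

Looking at the final consonant of each stem: -ol when the stem ends in a nasal (*ruman*, *samen*); -jew when the stem ends in a non-nasal consonant (*ias*, *wunehod*, *rorejej*).
Since the final consonant of *res* is /s/ (non-nasal), it takes -jew, giving *resjew*.
*hopin*: final consonant = /n/, a nasal → -ol → *hopinol*.

resjew, hopinol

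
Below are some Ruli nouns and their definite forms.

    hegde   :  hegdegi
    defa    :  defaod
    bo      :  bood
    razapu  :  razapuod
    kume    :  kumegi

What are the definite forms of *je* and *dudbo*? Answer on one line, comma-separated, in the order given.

jegi, dudbood

The pattern is front/back vowel harmony: -gi when the last vowel of the stem is a front vowel (*hegde*, *kume*); -od when the last vowel of the stem is a back vowel (*defa*, *bo*, *razapu*).
Since the last vowel of *je* is /e/ (a front vowel), it takes -gi, giving *jegi*.
The last vowel of *dudbo* is /o/, which is a back vowel, so the suffix is -od, giving *dudbood*.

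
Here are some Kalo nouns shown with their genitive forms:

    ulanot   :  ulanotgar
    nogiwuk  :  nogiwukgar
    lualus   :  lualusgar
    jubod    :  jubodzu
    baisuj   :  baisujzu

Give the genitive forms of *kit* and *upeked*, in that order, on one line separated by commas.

kitgar, upekedzu

The pattern is voicing of the final consonant: -gar when the stem ends in a voiceless consonant (*ulanot*, *nogiwuk*, *lualus*); -zu when the stem ends in a voiced consonant (*jubod*, *baisuj*).
*kit* — final consonant /t/ (voiceless) → -gar → *kitgar*.
*upeked*: final consonant = /d/, voiced → -zu → *upekedzu*.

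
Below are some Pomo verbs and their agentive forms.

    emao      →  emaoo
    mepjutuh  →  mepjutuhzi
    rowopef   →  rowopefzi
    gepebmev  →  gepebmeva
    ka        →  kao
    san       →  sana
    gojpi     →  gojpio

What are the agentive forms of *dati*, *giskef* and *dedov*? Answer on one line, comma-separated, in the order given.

The suffix is conditioned by the final sound: -zi when the stem ends in a voiceless consonant (*mepjutuh*, *rowopef*); -a when the stem ends in a voiced consonant (*gepebmev*, *san*); -o when the stem ends in a vowel (*emao*, *ka*, *gojpi*).
The final sound of *dati* is /i/, which is a vowel, so the suffix is -o, giving *datio*.
*giskef*: final sound = /f/, a voiceless consonant → -zi → *giskefzi*.
*dedov*: final sound = /v/, a voiced consonant → -a → *dedova*.

datio, giskefzi, dedova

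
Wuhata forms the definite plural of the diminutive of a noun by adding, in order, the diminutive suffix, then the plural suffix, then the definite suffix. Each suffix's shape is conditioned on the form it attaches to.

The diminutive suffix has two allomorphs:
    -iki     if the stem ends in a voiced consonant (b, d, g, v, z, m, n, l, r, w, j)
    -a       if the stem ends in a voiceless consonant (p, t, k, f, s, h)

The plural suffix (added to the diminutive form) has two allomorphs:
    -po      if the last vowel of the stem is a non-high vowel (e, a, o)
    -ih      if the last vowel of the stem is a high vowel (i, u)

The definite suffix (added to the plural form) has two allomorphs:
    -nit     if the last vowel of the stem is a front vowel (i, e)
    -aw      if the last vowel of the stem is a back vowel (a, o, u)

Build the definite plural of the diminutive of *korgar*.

*korgar* — final consonant /r/ (voiced) → -iki → *korgariki*.
Since the last vowel of the diminutive form *korgariki* is /i/ (a high vowel), it takes -ih, giving *korgarikiih*.
The last vowel of the plural form *korgarikiih* is /i/, which is a front vowel, so the definite suffix is -nit, giving *korgarikiihnit*.

korgarikiihnit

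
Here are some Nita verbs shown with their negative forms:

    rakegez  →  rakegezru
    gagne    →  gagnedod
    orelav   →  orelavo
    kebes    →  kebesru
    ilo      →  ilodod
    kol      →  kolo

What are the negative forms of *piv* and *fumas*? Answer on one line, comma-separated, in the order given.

pivo, fumasru

The alternation tracks the final sound of the stem — -ru when the stem ends in a sibilant (*rakegez*, *kebes*); -o when the stem ends in a non-sibilant consonant (*orelav*, *kol*); -dod when the stem ends in a vowel (*gagne*, *ilo*).
Since the final sound of *piv* is /v/ (a non-sibilant consonant), it takes -o, giving *pivo*.
The final sound of *fumas* is /s/, which is a sibilant, so the suffix is -ru, giving *fumasru*.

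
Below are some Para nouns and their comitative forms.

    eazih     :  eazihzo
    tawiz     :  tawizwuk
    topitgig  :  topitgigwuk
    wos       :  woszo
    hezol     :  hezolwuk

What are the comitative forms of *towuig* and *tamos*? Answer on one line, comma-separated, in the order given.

towuigwuk, tamoszo

The pattern is voicing of the final consonant: -zo when the stem ends in a voiceless consonant (*eazih*, *wos*); -wuk when the stem ends in a voiced consonant (*tawiz*, *topitgig*, *hezol*).
Since the final consonant of *towuig* is /g/ (voiced), it takes -wuk, giving *towuigwuk*.
*tamos* — final consonant /s/ (voiceless) → -zo → *tamoszo*.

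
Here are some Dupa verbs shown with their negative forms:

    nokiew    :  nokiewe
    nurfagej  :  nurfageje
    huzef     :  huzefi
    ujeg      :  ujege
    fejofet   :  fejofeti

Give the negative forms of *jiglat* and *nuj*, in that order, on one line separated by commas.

jiglati, nuje

The alternation tracks the final consonant of the stem — -i when the stem ends in a voiceless consonant (*huzef*, *fejofet*); -e when the stem ends in a voiced consonant (*nokiew*, *nurfagej*, *ujeg*).
Since the final consonant of *jiglat* is /t/ (voiceless), it takes -i, giving *jiglati*.
*nuj* — final consonant /j/ (voiced) → -e → *nuje*.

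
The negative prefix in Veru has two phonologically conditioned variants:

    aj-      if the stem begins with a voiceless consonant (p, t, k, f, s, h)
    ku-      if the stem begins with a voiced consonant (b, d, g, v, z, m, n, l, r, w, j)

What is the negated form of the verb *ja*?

Since the first consonant of *ja* is /j/ (voiced), it takes ku-, giving *kuja*.

kuja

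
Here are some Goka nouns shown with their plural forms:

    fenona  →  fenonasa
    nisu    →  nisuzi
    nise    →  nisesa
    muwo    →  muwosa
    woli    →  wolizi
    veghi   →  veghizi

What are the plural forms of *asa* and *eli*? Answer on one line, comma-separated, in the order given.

The suffix is conditioned by the last vowel: -zi when the last vowel of the stem is a high vowel (*nisu*, *woli*, *veghi*); -sa when the last vowel of the stem is a non-high vowel (*fenona*, *nise*, *muwo*).
*asa*: last vowel = /a/, a non-high vowel → -sa → *asasa*.
*eli* — last vowel /i/ (a high vowel) → -zi → *elizi*.

asasa, elizi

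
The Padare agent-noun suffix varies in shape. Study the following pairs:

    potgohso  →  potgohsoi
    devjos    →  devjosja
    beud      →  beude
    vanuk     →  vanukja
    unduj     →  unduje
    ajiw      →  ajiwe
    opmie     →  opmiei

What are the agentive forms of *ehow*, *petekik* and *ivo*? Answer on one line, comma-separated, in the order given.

The suffix is conditioned by the final sound: -ja when the stem ends in a voiceless consonant (*devjos*, *vanuk*); -e when the stem ends in a voiced consonant (*beud*, *unduj*, *ajiw*); -i when the stem ends in a vowel (*potgohso*, *opmie*).
The final sound of *ehow* is /w/, which is a voiced consonant, so the suffix is -e, giving *ehowe*.
Since the final sound of *petekik* is /k/ (a voiceless consonant), it takes -ja, giving *petekikja*.
*ivo*: final sound = /o/, a vowel → -i → *ivoi*.

ehowe, petekikja, ivoi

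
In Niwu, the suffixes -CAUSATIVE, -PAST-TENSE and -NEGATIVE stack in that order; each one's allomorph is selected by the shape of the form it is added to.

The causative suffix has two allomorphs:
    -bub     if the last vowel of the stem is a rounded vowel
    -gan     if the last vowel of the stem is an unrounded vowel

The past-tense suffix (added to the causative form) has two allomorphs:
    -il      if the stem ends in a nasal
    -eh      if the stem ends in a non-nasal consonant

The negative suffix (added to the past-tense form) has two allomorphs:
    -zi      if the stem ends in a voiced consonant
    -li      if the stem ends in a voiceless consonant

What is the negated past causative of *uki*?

*uki*: last vowel = /i/, an unrounded vowel → -gan → *ukigan*.
The causative form *ukigan*: final consonant = /n/, a nasal → -il → *ukiganil*.
The final consonant of the past-tense form *ukiganil* is /l/, which is voiced, so the negative suffix is -zi, giving *ukiganilzi*.

ukiganilzi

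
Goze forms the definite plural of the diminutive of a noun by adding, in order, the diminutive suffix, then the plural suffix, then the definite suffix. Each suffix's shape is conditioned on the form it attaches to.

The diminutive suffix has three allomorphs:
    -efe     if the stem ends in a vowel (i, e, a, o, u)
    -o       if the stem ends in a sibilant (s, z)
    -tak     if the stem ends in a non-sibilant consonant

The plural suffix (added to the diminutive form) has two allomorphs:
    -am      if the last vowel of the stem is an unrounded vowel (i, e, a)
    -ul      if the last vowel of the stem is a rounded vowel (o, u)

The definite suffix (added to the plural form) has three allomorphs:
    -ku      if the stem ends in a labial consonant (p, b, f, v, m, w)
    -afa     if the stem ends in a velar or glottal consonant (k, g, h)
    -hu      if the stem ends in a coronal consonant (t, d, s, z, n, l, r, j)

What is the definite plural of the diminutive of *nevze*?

nevzeefeamku

*nevze*: final sound = /e/, a vowel → -efe → *nevzeefe*.
The last vowel of the diminutive form *nevzeefe* is /e/, which is an unrounded vowel, so the plural suffix is -am, giving *nevzeefeam*.
The plural form *nevzeefeam*: final consonant = /m/, labial → -ku → *nevzeefeamku*.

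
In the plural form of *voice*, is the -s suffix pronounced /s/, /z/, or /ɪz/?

/ɪz/

The stem *voice* ends in a sibilant (/s, z, ʃ, ʒ, tʃ, dʒ/).
The plural suffix surfaces as /ɪz/ after sibilants, /s/ after other voiceless consonants, and /z/ after other voiced sounds.
So the plural -s on *voice* is pronounced /ɪz/.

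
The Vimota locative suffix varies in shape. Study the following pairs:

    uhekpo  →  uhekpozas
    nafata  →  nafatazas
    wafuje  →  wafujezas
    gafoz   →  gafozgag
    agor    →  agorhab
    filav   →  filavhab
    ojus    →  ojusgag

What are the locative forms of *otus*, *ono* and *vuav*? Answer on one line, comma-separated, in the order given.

otusgag, onozas, vuavhab

The pattern is sibilance of the final sound: -gag when the stem ends in a sibilant (*gafoz*, *ojus*); -hab when the stem ends in a non-sibilant consonant (*agor*, *filav*); -zas when the stem ends in a vowel (*uhekpo*, *nafata*, *wafuje*).
*otus* — final sound /s/ (a sibilant) → -gag → *otusgag*.
*ono*: final sound = /o/, a vowel → -zas → *onozas*.
Since the final sound of *vuav* is /v/ (a non-sibilant consonant), it takes -hab, giving *vuavhab*.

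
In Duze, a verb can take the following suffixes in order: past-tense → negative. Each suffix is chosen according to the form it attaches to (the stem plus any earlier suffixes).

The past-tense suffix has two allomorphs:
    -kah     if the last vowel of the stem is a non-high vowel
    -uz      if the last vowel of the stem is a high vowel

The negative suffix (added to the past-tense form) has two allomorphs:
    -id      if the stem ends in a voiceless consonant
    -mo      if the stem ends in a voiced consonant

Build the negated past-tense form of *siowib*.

siowibuzmo

*siowib* — last vowel /i/ (a high vowel) → -uz → *siowibuz*.
Since the final consonant of the past-tense form *siowibuz* is /z/ (voiced), it takes -mo, giving *siowibuzmo*.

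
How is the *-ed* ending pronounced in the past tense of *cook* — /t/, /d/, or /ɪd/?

The stem *cook* ends in a voiceless consonant other than /t/.
The -ed suffix is realized as /ɪd/ after /t, d/; as /t/ after other voiceless consonants; and as /d/ after other voiced sounds.
So -ed on *cook* is pronounced /t/.

/t/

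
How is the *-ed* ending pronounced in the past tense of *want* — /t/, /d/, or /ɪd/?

/ɪd/

The stem *want* ends in /t/ or /d/.
The -ed suffix is realized as /ɪd/ after /t, d/; as /t/ after other voiceless consonants; and as /d/ after other voiced sounds.
So -ed on *want* is pronounced /ɪd/.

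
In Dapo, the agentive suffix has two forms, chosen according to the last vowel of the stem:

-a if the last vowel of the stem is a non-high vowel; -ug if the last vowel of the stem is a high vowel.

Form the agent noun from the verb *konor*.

konora

*konor* — last vowel /o/ (a non-high vowel) → -a → *konora*.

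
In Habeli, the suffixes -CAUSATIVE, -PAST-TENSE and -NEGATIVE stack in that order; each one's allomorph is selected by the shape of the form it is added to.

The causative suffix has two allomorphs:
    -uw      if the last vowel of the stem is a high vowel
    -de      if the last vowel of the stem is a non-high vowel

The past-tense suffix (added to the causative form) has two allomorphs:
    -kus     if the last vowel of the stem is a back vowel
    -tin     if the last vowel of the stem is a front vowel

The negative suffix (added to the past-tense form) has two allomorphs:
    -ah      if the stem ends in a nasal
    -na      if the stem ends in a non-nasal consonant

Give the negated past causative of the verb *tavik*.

tavikuwkusna

The last vowel of *tavik* is /i/, which is a high vowel, so the causative suffix is -uw, giving *tavikuw*.
The causative form *tavikuw*: last vowel = /u/, a back vowel → -kus → *tavikuwkus*.
Since the final consonant of the past-tense form *tavikuwkus* is /s/ (non-nasal), it takes -na, giving *tavikuwkusna*.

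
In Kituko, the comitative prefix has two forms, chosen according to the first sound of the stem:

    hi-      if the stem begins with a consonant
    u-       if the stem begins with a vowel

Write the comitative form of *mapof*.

Since the first sound of *mapof* is /m/ (a consonant), it takes hi-, giving *himapof*.

himapof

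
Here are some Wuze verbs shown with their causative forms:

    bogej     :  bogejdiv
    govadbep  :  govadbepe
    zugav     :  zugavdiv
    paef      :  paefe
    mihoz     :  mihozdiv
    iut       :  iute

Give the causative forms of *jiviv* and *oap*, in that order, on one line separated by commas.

Looking at the final consonant of each stem: -e when the stem ends in a voiceless consonant (*govadbep*, *paef*, *iut*); -div when the stem ends in a voiced consonant (*bogej*, *zugav*, *mihoz*).
The final consonant of *jiviv* is /v/, which is voiced, so the suffix is -div, giving *jivivdiv*.
Since the final consonant of *oap* is /p/ (voiceless), it takes -e, giving *oape*.

jivivdiv, oape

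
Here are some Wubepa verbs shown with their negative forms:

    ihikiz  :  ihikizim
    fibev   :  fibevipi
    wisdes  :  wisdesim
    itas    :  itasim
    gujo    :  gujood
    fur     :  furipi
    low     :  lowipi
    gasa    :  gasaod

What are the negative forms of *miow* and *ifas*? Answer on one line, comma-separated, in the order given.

miowipi, ifasim

The suffix is conditioned by the final sound: -im when the stem ends in a sibilant (*ihikiz*, *wisdes*, *itas*); -ipi when the stem ends in a non-sibilant consonant (*fibev*, *fur*, *low*); -od when the stem ends in a vowel (*gujo*, *gasa*).
*miow*: final sound = /w/, a non-sibilant consonant → -ipi → *miowipi*.
The final sound of *ifas* is /s/, which is a sibilant, so the suffix is -im, giving *ifasim*.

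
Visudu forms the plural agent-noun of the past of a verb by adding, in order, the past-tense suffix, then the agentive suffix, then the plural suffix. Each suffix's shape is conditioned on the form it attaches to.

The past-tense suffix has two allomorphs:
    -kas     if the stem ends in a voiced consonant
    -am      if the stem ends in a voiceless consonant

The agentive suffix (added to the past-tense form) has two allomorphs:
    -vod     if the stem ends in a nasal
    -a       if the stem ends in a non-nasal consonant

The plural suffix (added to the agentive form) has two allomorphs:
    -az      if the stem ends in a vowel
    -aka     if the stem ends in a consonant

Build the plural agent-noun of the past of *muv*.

muvkasaaz

The final consonant of *muv* is /v/, which is voiced, so the past-tense suffix is -kas, giving *muvkas*.
The past-tense form *muvkas*: final consonant = /s/, non-nasal → -a → *muvkasa*.
The agentive form *muvkasa* — final sound /a/ (a vowel) → -az → *muvkasaaz*.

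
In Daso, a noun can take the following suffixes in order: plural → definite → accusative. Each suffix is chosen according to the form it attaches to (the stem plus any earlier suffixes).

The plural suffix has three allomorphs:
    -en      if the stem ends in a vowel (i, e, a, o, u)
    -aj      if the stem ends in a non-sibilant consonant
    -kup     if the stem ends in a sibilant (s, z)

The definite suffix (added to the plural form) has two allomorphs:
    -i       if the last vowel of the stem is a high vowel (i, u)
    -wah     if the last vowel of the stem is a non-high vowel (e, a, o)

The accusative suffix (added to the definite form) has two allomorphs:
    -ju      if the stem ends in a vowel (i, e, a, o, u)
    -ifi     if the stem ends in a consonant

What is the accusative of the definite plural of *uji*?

Since the final sound of *uji* is /i/ (a vowel), it takes -en, giving *ujien*.
The last vowel of the plural form *ujien* is /e/, which is a non-high vowel, so the definite suffix is -wah, giving *ujienwah*.
The final sound of the definite form *ujienwah* is /h/, which is a consonant, so the accusative suffix is -ifi, giving *ujienwahifi*.

ujienwahifi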